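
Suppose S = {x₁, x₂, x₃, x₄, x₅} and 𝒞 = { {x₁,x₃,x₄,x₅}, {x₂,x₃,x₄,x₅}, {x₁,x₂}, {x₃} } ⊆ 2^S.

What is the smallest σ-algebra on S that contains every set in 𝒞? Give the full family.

Start: 𝒞 ∪ {∅, S} = { {}, {x₃}, {x₁,x₂}, {x₁,x₃,x₄,x₅}, {x₂,x₃,x₄,x₅}, S }.
Iteration 1: 5 new —
  {x₁}  = {x₂,x₃,x₄,x₅}ᶜ
  {x₂}  = {x₁,x₃,x₄,x₅}ᶜ
  {x₁,x₂,x₃}  = {x₃} ∪ {x₁,x₂}
  {x₃,x₄,x₅}  = {x₁,x₂}ᶜ
  {x₁,x₂,x₄,x₅}  = {x₃}ᶜ
  [11 total]
Iteration 2. New:
  {x₁,x₃}  = {x₃} ∪ {x₁}
  {x₂,x₃}  = {x₂} ∪ {x₃}
  {x₄,x₅}  = {x₁,x₂,x₃}ᶜ
  [14 total]
Iteration 3: 2 new —
  {x₁,x₄,x₅}  = {x₂,x₃}ᶜ
  {x₂,x₄,x₅}  = {x₁,x₃}ᶜ
  [16 total]
Iteration 4: closed — nothing new.

Therefore σ(𝒞) = { {}, {x₁}, {x₂}, {x₃}, {x₁,x₂}, {x₁,x₃}, {x₂,x₃}, {x₄,x₅}, {x₁,x₂,x₃}, {x₁,x₄,x₅}, {x₂,x₄,x₅}, {x₃,x₄,x₅}, {x₁,x₂,x₄,x₅}, {x₁,x₃,x₄,x₅}, {x₂,x₃,x₄,x₅}, S } (|σ(𝒞)| = 16).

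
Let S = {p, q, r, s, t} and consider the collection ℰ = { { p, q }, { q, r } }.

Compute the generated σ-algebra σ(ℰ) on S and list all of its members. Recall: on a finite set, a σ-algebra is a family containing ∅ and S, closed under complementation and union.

Answer: σ(ℰ) = { {  }, { p }, { q }, { r }, { p, q }, { p, r }, { q, r }, { s, t }, { p, q, r }, { p, s, t }, { q, s, t }, { r, s, t }, { p, q, s, t }, { p, r, s, t }, { q, r, s, t }, S }

Working:
Begin from { {  }, { p, q }, { q, r }, S } (that is, ℰ plus ∅ and S).
Step 1 adds 3:
  { p, q, r }  = { p, q } ∪ { q, r }
  { p, s, t }  = { q, r }ᶜ
  { r, s, t }  = { p, q }ᶜ
  (now 7)
Step 2 adds 4:
  { s, t }  = { p, q, r }ᶜ
  { p, q, s, t }  = { p, s, t } ∪ { p, q }
  { p, r, s, t }  = { p, s, t } ∪ { r, s, t }
  { q, r, s, t }  = { r, s, t } ∪ { q, r }
  (now 11)
Step 3: +3 →
  { p }  = { q, r, s, t }ᶜ
  { q }  = { p, r, s, t }ᶜ
  { r }  = { p, q, s, t }ᶜ
  (now 14)
Step 4 adds 2:
  { p, r }  = { r } ∪ { p }
  { q, s, t }  = { s, t } ∪ { q }
  (now 16)
Step 5 adds nothing — fixpoint reached.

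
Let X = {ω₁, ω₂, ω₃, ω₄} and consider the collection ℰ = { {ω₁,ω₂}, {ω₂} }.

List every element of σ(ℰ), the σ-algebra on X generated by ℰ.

Initial family (4 sets): { {}, {ω₂}, {ω₁,ω₂}, X }.
Pass 1 adds 2:
  {ω₃,ω₄}  = {ω₁,ω₂}ᶜ
  {ω₁,ω₃,ω₄}  = {ω₂}ᶜ
  |family| = 6
Pass 2. New:
  {ω₂,ω₃,ω₄}  = {ω₃,ω₄} ∪ {ω₂}
  |family| = 7
Pass 3 adds 1:
  {ω₁}  = {ω₂,ω₃,ω₄}ᶜ
  |family| = 8
Pass 4: stable.

|σ(ℰ)| = 8.  σ(ℰ) = { {}, {ω₁}, {ω₂}, {ω₁,ω₂}, {ω₃,ω₄}, {ω₁,ω₃,ω₄}, {ω₂,ω₃,ω₄}, X }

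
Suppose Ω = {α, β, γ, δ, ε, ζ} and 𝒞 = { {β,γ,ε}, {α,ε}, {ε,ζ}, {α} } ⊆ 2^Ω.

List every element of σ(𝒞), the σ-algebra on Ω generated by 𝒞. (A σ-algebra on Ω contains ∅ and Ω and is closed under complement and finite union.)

|σ(𝒞)| = 32.  σ(𝒞) = { {}, {α}, {δ}, {ε}, {ζ}, {α,δ}, {α,ε}, {α,ζ}, {β,γ}, {δ,ε}, {δ,ζ}, {ε,ζ}, {α,β,γ}, {α,δ,ε}, {α,δ,ζ}, {α,ε,ζ}, {β,γ,δ}, {β,γ,ε}, {β,γ,ζ}, {δ,ε,ζ}, {α,β,γ,δ}, {α,β,γ,ε}, {α,β,γ,ζ}, {α,δ,ε,ζ}, {β,γ,δ,ε}, {β,γ,δ,ζ}, {β,γ,ε,ζ}, {α,β,γ,δ,ε}, {α,β,γ,δ,ζ}, {α,β,γ,ε,ζ}, {β,γ,δ,ε,ζ}, Ω }

Trace:
Begin from { {}, {α}, {α,ε}, {ε,ζ}, {β,γ,ε}, Ω } (that is, 𝒞 plus ∅ and Ω).
Step 1 adds 7:
  {α,δ,ζ}  = ᶜ of {β,γ,ε}
  {α,ε,ζ}  = {ε,ζ} ∪ {α,ε}
  {α,β,γ,δ}  = ᶜ of {ε,ζ}
  {α,β,γ,ε}  = {β,γ,ε} ∪ {α,ε}
  {β,γ,δ,ζ}  = ᶜ of {α,ε}
  {β,γ,ε,ζ}  = {β,γ,ε} ∪ {ε,ζ}
  {β,γ,δ,ε,ζ}  = ᶜ of {α}
Step 2: +7 →
  {α,δ}  = ᶜ of {β,γ,ε,ζ}
  {δ,ζ}  = ᶜ of {α,β,γ,ε}
  {β,γ,δ}  = ᶜ of {α,ε,ζ}
  {α,δ,ε,ζ}  = {ε,ζ} ∪ {α,δ,ζ}
  {α,β,γ,δ,ε}  = {β,γ,ε} ∪ {α,β,γ,δ}
  {α,β,γ,δ,ζ}  = {α,δ,ζ} ∪ {β,γ,δ,ζ}
  {α,β,γ,ε,ζ}  = {ε,ζ} ∪ {α,β,γ,ε}
Step 3 (7 new):
  {δ}  = ᶜ of {α,β,γ,ε,ζ}
  {ε}  = ᶜ of {α,β,γ,δ,ζ}
  {ζ}  = ᶜ of {α,β,γ,δ,ε}
  {β,γ}  = ᶜ of {α,δ,ε,ζ}
  {α,δ,ε}  = {α,δ} ∪ {α,ε}
  {δ,ε,ζ}  = {ε,ζ} ∪ {δ,ζ}
  {β,γ,δ,ε}  = {β,γ,δ} ∪ {β,γ,ε}
Step 4 adds 4:
  {α,ζ}  = ᶜ of {β,γ,δ,ε}
  {δ,ε}  = {ε} ∪ {δ}
  {α,β,γ}  = ᶜ of {δ,ε,ζ}
  {β,γ,ζ}  = ᶜ of {α,δ,ε}
Step 5 (1 new):
  {α,β,γ,ζ}  = ᶜ of {δ,ε}
After Step 6 the family is unchanged; done.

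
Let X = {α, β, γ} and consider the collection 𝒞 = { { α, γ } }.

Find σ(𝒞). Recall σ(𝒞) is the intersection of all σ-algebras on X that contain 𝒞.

σ(𝒞) (4 sets): { {}, { β }, { α, γ }, X }

Derivation:
Initial family (3 sets): { {}, { α, γ }, X }.
Pass 1: 1 new —
  { β }  = X∖{ α, γ }
  (now 4)
Pass 2: closed — nothing new.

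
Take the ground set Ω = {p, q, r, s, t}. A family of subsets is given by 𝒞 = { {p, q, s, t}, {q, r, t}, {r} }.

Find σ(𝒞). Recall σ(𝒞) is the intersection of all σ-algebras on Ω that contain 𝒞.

Seed the family with 𝒞 together with ∅ and Ω: { {}, {r}, {q, r, t}, {p, q, s, t}, Ω }.
Iteration 1: 1 new —
  {p, s}  = complement {q, r, t}
  (now 6)
Iteration 2 adds 1:
  {p, r, s}  = {r} ∪ {p, s}
  (now 7)
Iteration 3. New:
  {q, t}  = complement {p, r, s}
  (now 8)
Iteration 4: closed — nothing new.

σ(𝒞) = { {}, {r}, {p, s}, {q, t}, {p, r, s}, {q, r, t}, {p, q, s, t}, Ω }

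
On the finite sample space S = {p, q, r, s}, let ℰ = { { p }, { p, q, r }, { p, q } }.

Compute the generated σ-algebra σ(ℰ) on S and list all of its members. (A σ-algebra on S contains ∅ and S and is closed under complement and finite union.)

Start: ℰ ∪ {∅, S} = { {  }, { p }, { p, q }, { p, q, r }, S }.
Iteration 1: 3 new —
  { s }  = { p, q, r }ᶜ
  { r, s }  = { p, q }ᶜ
  { q, r, s }  = { p }ᶜ
  [8 total]
Iteration 2 adds 3:
  { p, s }  = { s } ∪ { p }
  { p, q, s }  = { s } ∪ { p, q }
  { p, r, s }  = { r, s } ∪ { p }
  [11 total]
Iteration 3. New:
  { q }  = { p, r, s }ᶜ
  { r }  = { p, q, s }ᶜ
  { q, r }  = { p, s }ᶜ
  [14 total]
Iteration 4: +2 →
  { p, r }  = { r } ∪ { p }
  { q, s }  = { s } ∪ { q }
  [16 total]
Iteration 5: already closed under ᶜ and ∪.

σ(ℰ) = { {  }, { p }, { q }, { r }, { s }, { p, q }, { p, r }, { p, s }, { q, r }, { q, s }, { r, s }, { p, q, r }, { p, q, s }, { p, r, s }, { q, r, s }, S }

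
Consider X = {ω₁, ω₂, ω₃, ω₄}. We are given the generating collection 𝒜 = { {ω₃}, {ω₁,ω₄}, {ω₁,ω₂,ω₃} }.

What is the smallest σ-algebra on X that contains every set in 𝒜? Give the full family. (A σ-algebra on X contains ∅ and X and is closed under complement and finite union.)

Initial family (5 sets): { {}, {ω₃}, {ω₁,ω₄}, {ω₁,ω₂,ω₃}, X }.
Round 1: 4 new —
  {ω₄}  = complement {ω₁,ω₂,ω₃}
  {ω₂,ω₃}  = complement {ω₁,ω₄}
  {ω₁,ω₂,ω₄}  = complement {ω₃}
  {ω₁,ω₃,ω₄}  = {ω₃} ∪ {ω₁,ω₄}
  — 9 sets.
Round 2 (3 new):
  {ω₂}  = complement {ω₁,ω₃,ω₄}
  {ω₃,ω₄}  = {ω₃} ∪ {ω₄}
  {ω₂,ω₃,ω₄}  = {ω₂,ω₃} ∪ {ω₄}
  — 12 sets.
Round 3 adds 3:
  {ω₁}  = complement {ω₂,ω₃,ω₄}
  {ω₁,ω₂}  = complement {ω₃,ω₄}
  {ω₂,ω₄}  = {ω₄} ∪ {ω₂}
  — 15 sets.
Round 4: 1 new —
  {ω₁,ω₃}  = complement {ω₂,ω₄}
  — 16 sets.
Round 5: no new sets; the family is a σ-algebra.

Hence σ(𝒜) has 16 members: { {}, {ω₁}, {ω₂}, {ω₃}, {ω₄}, {ω₁,ω₂}, {ω₁,ω₃}, {ω₁,ω₄}, {ω₂,ω₃}, {ω₂,ω₄}, {ω₃,ω₄}, {ω₁,ω₂,ω₃}, {ω₁,ω₂,ω₄}, {ω₁,ω₃,ω₄}, {ω₂,ω₃,ω₄}, X }.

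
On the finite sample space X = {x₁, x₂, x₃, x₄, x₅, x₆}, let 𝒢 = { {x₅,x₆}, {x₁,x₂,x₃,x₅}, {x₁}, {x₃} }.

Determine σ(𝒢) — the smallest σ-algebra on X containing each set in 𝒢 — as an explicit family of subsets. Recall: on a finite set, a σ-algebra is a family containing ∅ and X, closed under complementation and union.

σ(𝒢) = { {}, {x₁}, {x₂}, {x₃}, {x₄}, {x₅}, {x₆}, {x₁,x₂}, {x₁,x₃}, {x₁,x₄}, {x₁,x₅}, {x₁,x₆}, {x₂,x₃}, {x₂,x₄}, {x₂,x₅}, {x₂,x₆}, {x₃,x₄}, {x₃,x₅}, {x₃,x₆}, {x₄,x₅}, {x₄,x₆}, {x₅,x₆}, {x₁,x₂,x₃}, {x₁,x₂,x₄}, {x₁,x₂,x₅}, {x₁,x₂,x₆}, {x₁,x₃,x₄}, {x₁,x₃,x₅}, {x₁,x₃,x₆}, {x₁,x₄,x₅}, {x₁,x₄,x₆}, {x₁,x₅,x₆}, {x₂,x₃,x₄}, {x₂,x₃,x₅}, {x₂,x₃,x₆}, {x₂,x₄,x₅}, {x₂,x₄,x₆}, {x₂,x₅,x₆}, {x₃,x₄,x₅}, {x₃,x₄,x₆}, {x₃,x₅,x₆}, {x₄,x₅,x₆}, {x₁,x₂,x₃,x₄}, {x₁,x₂,x₃,x₅}, {x₁,x₂,x₃,x₆}, {x₁,x₂,x₄,x₅}, {x₁,x₂,x₄,x₆}, {x₁,x₂,x₅,x₆}, {x₁,x₃,x₄,x₅}, {x₁,x₃,x₄,x₆}, {x₁,x₃,x₅,x₆}, {x₁,x₄,x₅,x₆}, {x₂,x₃,x₄,x₅}, {x₂,x₃,x₄,x₆}, {x₂,x₃,x₅,x₆}, {x₂,x₄,x₅,x₆}, {x₃,x₄,x₅,x₆}, {x₁,x₂,x₃,x₄,x₅}, {x₁,x₂,x₃,x₄,x₆}, {x₁,x₂,x₃,x₅,x₆}, {x₁,x₂,x₄,x₅,x₆}, {x₁,x₃,x₄,x₅,x₆}, {x₂,x₃,x₄,x₅,x₆}, X }

Derivation:
Begin from { {}, {x₁}, {x₃}, {x₅,x₆}, {x₁,x₂,x₃,x₅}, X } (that is, 𝒢 plus ∅ and X).
Step 1 adds 8:
  {x₁,x₃}  = {x₃} ∪ {x₁}
  {x₄,x₆}  = complement {x₁,x₂,x₃,x₅}
  {x₁,x₅,x₆}  = {x₅,x₆} ∪ {x₁}
  {x₃,x₅,x₆}  = {x₃} ∪ {x₅,x₆}
  {x₁,x₂,x₃,x₄}  = complement {x₅,x₆}
  {x₁,x₂,x₃,x₅,x₆}  = {x₅,x₆} ∪ {x₁,x₂,x₃,x₅}
  {x₁,x₂,x₄,x₅,x₆}  = complement {x₃}
  {x₂,x₃,x₄,x₅,x₆}  = complement {x₁}
  |family| = 14
Step 2 (13 new):
  {x₄}  = complement {x₁,x₂,x₃,x₅,x₆}
  {x₁,x₂,x₄}  = complement {x₃,x₅,x₆}
  {x₁,x₄,x₆}  = {x₄,x₆} ∪ {x₁}
  {x₂,x₃,x₄}  = complement {x₁,x₅,x₆}
  {x₃,x₄,x₆}  = {x₃} ∪ {x₄,x₆}
  {x₄,x₅,x₆}  = {x₅,x₆} ∪ {x₄,x₆}
  {x₁,x₃,x₄,x₆}  = {x₁,x₃} ∪ {x₄,x₆}
  {x₁,x₃,x₅,x₆}  = {x₅,x₆} ∪ {x₁,x₃}
  {x₁,x₄,x₅,x₆}  = {x₁,x₅,x₆} ∪ {x₄,x₆}
  {x₂,x₄,x₅,x₆}  = complement {x₁,x₃}
  {x₃,x₄,x₅,x₆}  = {x₃,x₅,x₆} ∪ {x₄,x₆}
  {x₁,x₂,x₃,x₄,x₅}  = {x₁,x₂,x₃,x₄} ∪ {x₁,x₂,x₃,x₅}
  {x₁,x₂,x₃,x₄,x₆}  = {x₁,x₂,x₃,x₄} ∪ {x₄,x₆}
  |family| = 27
Step 3: +15 →
  {x₅}  = complement {x₁,x₂,x₃,x₄,x₆}
  {x₆}  = complement {x₁,x₂,x₃,x₄,x₅}
  {x₁,x₂}  = complement {x₃,x₄,x₅,x₆}
  {x₁,x₄}  = {x₄} ∪ {x₁}
  {x₂,x₃}  = complement {x₁,x₄,x₅,x₆}
  {x₂,x₄}  = complement {x₁,x₃,x₅,x₆}
  {x₂,x₅}  = complement {x₁,x₃,x₄,x₆}
  {x₃,x₄}  = {x₃} ∪ {x₄}
  {x₁,x₂,x₃}  = complement {x₄,x₅,x₆}
  {x₁,x₂,x₅}  = complement {x₃,x₄,x₆}
  {x₁,x₃,x₄}  = {x₁,x₃} ∪ {x₄}
  {x₂,x₃,x₅}  = complement {x₁,x₄,x₆}
  {x₁,x₂,x₄,x₆}  = {x₁,x₄,x₆} ∪ {x₁,x₂,x₄}
  {x₂,x₃,x₄,x₆}  = {x₃,x₄,x₆} ∪ {x₂,x₃,x₄}
  {x₁,x₃,x₄,x₅,x₆}  = {x₅,x₆} ∪ {x₁,x₃,x₄,x₆}
  |family| = 42
Step 4. New:
  {x₂}  = complement {x₁,x₃,x₄,x₅,x₆}
  {x₁,x₅}  = complement {x₂,x₃,x₄,x₆}
  {x₁,x₆}  = {x₁} ∪ {x₆}
  {x₃,x₅}  = complement {x₁,x₂,x₄,x₆}
  {x₃,x₆}  = {x₃} ∪ {x₆}
  {x₄,x₅}  = {x₄} ∪ {x₅}
  {x₁,x₂,x₆}  = {x₁,x₂} ∪ {x₆}
  {x₁,x₃,x₅}  = {x₁,x₃} ∪ {x₅}
  {x₁,x₃,x₆}  = {x₁,x₃} ∪ {x₆}
  {x₁,x₄,x₅}  = {x₁,x₄} ∪ {x₅}
  {x₂,x₃,x₆}  = {x₂,x₃} ∪ {x₆}
  {x₂,x₄,x₅}  = {x₄} ∪ {x₂,x₅}
  {x₂,x₄,x₆}  = {x₄,x₆} ∪ {x₂,x₄}
  {x₂,x₅,x₆}  = complement {x₁,x₃,x₄}
  {x₃,x₄,x₅}  = {x₃,x₄} ∪ {x₅}
  {x₁,x₂,x₃,x₆}  = {x₁,x₂,x₃} ∪ {x₆}
  {x₁,x₂,x₄,x₅}  = {x₁,x₂,x₄} ∪ {x₁,x₂,x₅}
  {x₁,x₂,x₅,x₆}  = complement {x₃,x₄}
  {x₁,x₃,x₄,x₅}  = {x₁,x₃,x₄} ∪ {x₅}
  {x₂,x₃,x₄,x₅}  = {x₃,x₄} ∪ {x₂,x₅}
  {x₂,x₃,x₅,x₆}  = complement {x₁,x₄}
  |family| = 63
Step 5: +1 →
  {x₂,x₆}  = complement {x₁,x₃,x₄,x₅}
  |family| = 64
Step 6: stable.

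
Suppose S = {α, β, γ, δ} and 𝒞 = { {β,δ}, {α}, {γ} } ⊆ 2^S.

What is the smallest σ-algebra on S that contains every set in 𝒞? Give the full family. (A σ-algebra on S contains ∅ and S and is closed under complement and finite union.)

Answer: σ(𝒞) = { {}, {α}, {γ}, {α,γ}, {β,δ}, {α,β,δ}, {β,γ,δ}, S }

Trace:
Initial family (5 sets): { {}, {α}, {γ}, {β,δ}, S }.
Step 1. New:
  {α,γ}  = complement {β,δ}
  {α,β,δ}  = complement {γ}
  {β,γ,δ}  = complement {α}
  — 8 sets.
Step 2: closed — nothing new.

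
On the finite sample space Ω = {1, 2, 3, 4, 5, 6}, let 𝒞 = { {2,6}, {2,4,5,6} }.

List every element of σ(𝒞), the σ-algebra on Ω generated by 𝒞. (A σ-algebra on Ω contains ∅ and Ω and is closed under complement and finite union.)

σ(𝒞) (8 sets): { ∅, {1,3}, {2,6}, {4,5}, {1,2,3,6}, {1,3,4,5}, {2,4,5,6}, Ω }

Derivation:
Begin from { ∅, {2,6}, {2,4,5,6}, Ω } (that is, 𝒞 plus ∅ and Ω).
Round 1. New:
  {1,3}  = Ω∖{2,4,5,6}
  {1,3,4,5}  = Ω∖{2,6}
  — 6 sets.
Round 2: +1 →
  {1,2,3,6}  = {1,3} ∪ {2,6}
  — 7 sets.
Round 3 adds 1:
  {4,5}  = Ω∖{1,2,3,6}
  — 8 sets.
Round 4: already closed under ᶜ and ∪.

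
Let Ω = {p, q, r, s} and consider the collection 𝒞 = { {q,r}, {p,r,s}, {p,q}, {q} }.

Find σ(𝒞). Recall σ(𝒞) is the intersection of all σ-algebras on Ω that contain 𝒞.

σ(𝒞) (16 sets): { {}, {p}, {q}, {r}, {s}, {p,q}, {p,r}, {p,s}, {q,r}, {q,s}, {r,s}, {p,q,r}, {p,q,s}, {p,r,s}, {q,r,s}, Ω }

Working:
Start: 𝒞 ∪ {∅, Ω} = { {}, {q}, {p,q}, {q,r}, {p,r,s}, Ω }.
Step 1: +3 →
  {p,s}  = complement {q,r}
  {r,s}  = complement {p,q}
  {p,q,r}  = {q,r} ∪ {p,q}
Step 2. New:
  {s}  = complement {p,q,r}
  {p,q,s}  = {p,q} ∪ {p,s}
  {q,r,s}  = {r,s} ∪ {q}
Step 3: 3 new —
  {p}  = complement {q,r,s}
  {r}  = complement {p,q,s}
  {q,s}  = {s} ∪ {q}
Step 4: 1 new —
  {p,r}  = complement {q,s}
Step 5: no new sets; the family is a σ-algebra.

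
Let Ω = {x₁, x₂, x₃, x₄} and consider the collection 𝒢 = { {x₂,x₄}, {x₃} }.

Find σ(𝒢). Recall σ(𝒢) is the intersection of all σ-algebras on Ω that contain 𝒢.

Start: 𝒢 ∪ {∅, Ω} = { ∅, {x₃}, {x₂,x₄}, Ω }.
Pass 1 (3 new):
  {x₁,x₃}  = ᶜ of {x₂,x₄}
  {x₁,x₂,x₄}  = ᶜ of {x₃}
  {x₂,x₃,x₄}  = {x₃} ∪ {x₂,x₄}
  |family| = 7
Pass 2 (1 new):
  {x₁}  = ᶜ of {x₂,x₃,x₄}
  |family| = 8
Pass 3: stable.

σ(𝒢) = { ∅, {x₁}, {x₃}, {x₁,x₃}, {x₂,x₄}, {x₁,x₂,x₄}, {x₂,x₃,x₄}, Ω }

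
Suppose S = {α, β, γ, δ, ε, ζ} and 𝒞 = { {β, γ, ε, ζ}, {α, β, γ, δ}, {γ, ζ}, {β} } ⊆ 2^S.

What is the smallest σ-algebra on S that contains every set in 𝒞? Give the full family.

Begin from { {}, {β}, {γ, ζ}, {α, β, γ, δ}, {β, γ, ε, ζ}, S } (that is, 𝒞 plus ∅ and S).
Iteration 1 adds 6:
  {α, δ}  = complement {β, γ, ε, ζ}
  {ε, ζ}  = complement {α, β, γ, δ}
  {β, γ, ζ}  = {γ, ζ} ∪ {β}
  {α, β, δ, ε}  = complement {γ, ζ}
  {α, β, γ, δ, ζ}  = {γ, ζ} ∪ {α, β, γ, δ}
  {α, γ, δ, ε, ζ}  = complement {β}
  [12 total]
Iteration 2. New:
  {ε}  = complement {α, β, γ, δ, ζ}
  {α, β, δ}  = {β} ∪ {α, δ}
  {α, δ, ε}  = complement {β, γ, ζ}
  {β, ε, ζ}  = {ε, ζ} ∪ {β}
  {γ, ε, ζ}  = {ε, ζ} ∪ {γ, ζ}
  {α, γ, δ, ζ}  = {α, δ} ∪ {γ, ζ}
  {α, δ, ε, ζ}  = {ε, ζ} ∪ {α, δ}
  {α, β, γ, δ, ε}  = {α, β, δ, ε} ∪ {α, β, γ, δ}
  {α, β, δ, ε, ζ}  = {ε, ζ} ∪ {α, β, δ, ε}
  [21 total]
Iteration 3: 5 new —
  {γ}  = complement {α, β, δ, ε, ζ}
  {ζ}  = complement {α, β, γ, δ, ε}
  {β, γ}  = complement {α, δ, ε, ζ}
  {β, ε}  = complement {α, γ, δ, ζ}
  {α, γ, δ}  = complement {β, ε, ζ}
  [26 total]
Iteration 4 adds 6:
  {β, ζ}  = {β} ∪ {ζ}
  {γ, ε}  = {ε} ∪ {γ}
  {α, δ, ζ}  = {ζ} ∪ {α, δ}
  {β, γ, ε}  = {β, ε} ∪ {γ}
  {α, β, δ, ζ}  = {ζ} ∪ {α, β, δ}
  {α, γ, δ, ε}  = {α, δ, ε} ∪ {γ}
  [32 total]
Iteration 5: closed — nothing new.

σ(𝒞) = { {}, {β}, {γ}, {ε}, {ζ}, {α, δ}, {β, γ}, {β, ε}, {β, ζ}, {γ, ε}, {γ, ζ}, {ε, ζ}, {α, β, δ}, {α, γ, δ}, {α, δ, ε}, {α, δ, ζ}, {β, γ, ε}, {β, γ, ζ}, {β, ε, ζ}, {γ, ε, ζ}, {α, β, γ, δ}, {α, β, δ, ε}, {α, β, δ, ζ}, {α, γ, δ, ε}, {α, γ, δ, ζ}, {α, δ, ε, ζ}, {β, γ, ε, ζ}, {α, β, γ, δ, ε}, {α, β, γ, δ, ζ}, {α, β, δ, ε, ζ}, {α, γ, δ, ε, ζ}, S }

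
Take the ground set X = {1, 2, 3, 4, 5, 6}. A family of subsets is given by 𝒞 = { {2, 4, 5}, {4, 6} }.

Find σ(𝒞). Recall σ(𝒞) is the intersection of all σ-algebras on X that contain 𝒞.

Start: 𝒞 ∪ {∅, X} = { ∅, {4, 6}, {2, 4, 5}, X }.
Round 1: +3 →
  {1, 3, 6}  = complement {2, 4, 5}
  {1, 2, 3, 5}  = complement {4, 6}
  {2, 4, 5, 6}  = {2, 4, 5} ∪ {4, 6}
  |family| = 7
Round 2 (4 new):
  {1, 3}  = complement {2, 4, 5, 6}
  {1, 3, 4, 6}  = {1, 3, 6} ∪ {4, 6}
  {1, 2, 3, 4, 5}  = {1, 2, 3, 5} ∪ {2, 4, 5}
  {1, 2, 3, 5, 6}  = {1, 3, 6} ∪ {1, 2, 3, 5}
  |family| = 11
Round 3 (3 new):
  {4}  = complement {1, 2, 3, 5, 6}
  {6}  = complement {1, 2, 3, 4, 5}
  {2, 5}  = complement {1, 3, 4, 6}
  |family| = 14
Round 4 (2 new):
  {1, 3, 4}  = {1, 3} ∪ {4}
  {2, 5, 6}  = {2, 5} ∪ {6}
  |family| = 16
Round 5: closed — nothing new.

Hence σ(𝒞) has 16 members: { ∅, {4}, {6}, {1, 3}, {2, 5}, {4, 6}, {1, 3, 4}, {1, 3, 6}, {2, 4, 5}, {2, 5, 6}, {1, 2, 3, 5}, {1, 3, 4, 6}, {2, 4, 5, 6}, {1, 2, 3, 4, 5}, {1, 2, 3, 5, 6}, X }.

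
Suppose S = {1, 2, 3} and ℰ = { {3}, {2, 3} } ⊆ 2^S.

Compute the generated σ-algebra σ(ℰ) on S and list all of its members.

Take S₀ = ℰ ∪ {∅, S} = { {}, {3}, {2, 3}, S }.
Pass 1 adds 2:
  {1}  = {2, 3}ᶜ
  {1, 2}  = {3}ᶜ
Pass 2 adds 1:
  {1, 3}  = {3} ∪ {1}
Pass 3. New:
  {2}  = {1, 3}ᶜ
Pass 4: no new sets; the family is a σ-algebra.

Hence σ(ℰ) has 8 members: { {}, {1}, {2}, {3}, {1, 2}, {1, 3}, {2, 3}, S }.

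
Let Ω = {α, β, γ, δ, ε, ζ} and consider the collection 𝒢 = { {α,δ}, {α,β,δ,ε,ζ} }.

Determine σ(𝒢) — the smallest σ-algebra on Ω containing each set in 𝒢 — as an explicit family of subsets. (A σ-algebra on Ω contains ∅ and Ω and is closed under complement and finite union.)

Start: 𝒢 ∪ {∅, Ω} = { ∅, {α,δ}, {α,β,δ,ε,ζ}, Ω }.
Pass 1 adds 2:
  {γ}  = ᶜ of {α,β,δ,ε,ζ}
  {β,γ,ε,ζ}  = ᶜ of {α,δ}
  [6 total]
Pass 2: 1 new —
  {α,γ,δ}  = {γ} ∪ {α,δ}
  [7 total]
Pass 3. New:
  {β,ε,ζ}  = ᶜ of {α,γ,δ}
  [8 total]
Pass 4 adds nothing — fixpoint reached.

σ(𝒢) = { ∅, {γ}, {α,δ}, {α,γ,δ}, {β,ε,ζ}, {β,γ,ε,ζ}, {α,β,δ,ε,ζ}, Ω }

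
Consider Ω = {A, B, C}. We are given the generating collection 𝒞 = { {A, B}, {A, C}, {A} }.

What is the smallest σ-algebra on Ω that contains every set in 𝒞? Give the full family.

Answer: σ(𝒞) = { {}, {A}, {B}, {C}, {A, B}, {A, C}, {B, C}, Ω }

Derivation:
Take S₀ = 𝒞 ∪ {∅, Ω} = { {}, {A}, {A, B}, {A, C}, Ω }.
Pass 1. New:
  {B}  = {A, C}ᶜ
  {C}  = {A, B}ᶜ
  {B, C}  = {A}ᶜ
  (now 8)
Pass 2: already closed under ᶜ and ∪.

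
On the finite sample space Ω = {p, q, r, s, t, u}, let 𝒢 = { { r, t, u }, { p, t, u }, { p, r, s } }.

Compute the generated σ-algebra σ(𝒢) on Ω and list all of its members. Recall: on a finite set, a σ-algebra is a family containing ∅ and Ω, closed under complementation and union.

Begin from { {  }, { p, r, s }, { p, t, u }, { r, t, u }, Ω } (that is, 𝒢 plus ∅ and Ω).
Iteration 1: +5 →
  { p, q, s }  = ᶜ of { r, t, u }
  { q, r, s }  = ᶜ of { p, t, u }
  { q, t, u }  = ᶜ of { p, r, s }
  { p, r, t, u }  = { p, t, u } ∪ { r, t, u }
  { p, r, s, t, u }  = { p, r, s } ∪ { p, t, u }
  |family| = 10
Iteration 2 (8 new):
  { q }  = ᶜ of { p, r, s, t, u }
  { q, s }  = ᶜ of { p, r, t, u }
  { p, q, r, s }  = { q, r, s } ∪ { p, q, s }
  { p, q, t, u }  = { q, t, u } ∪ { p, t, u }
  { q, r, t, u }  = { q, t, u } ∪ { r, t, u }
  { p, q, r, t, u }  = { p, r, t, u } ∪ { q, t, u }
  { p, q, s, t, u }  = { q, t, u } ∪ { p, q, s }
  { q, r, s, t, u }  = { q, r, s } ∪ { q, t, u }
  |family| = 18
Iteration 3 (7 new):
  { p }  = ᶜ of { q, r, s, t, u }
  { r }  = ᶜ of { p, q, s, t, u }
  { s }  = ᶜ of { p, q, r, t, u }
  { p, s }  = ᶜ of { q, r, t, u }
  { r, s }  = ᶜ of { p, q, t, u }
  { t, u }  = ᶜ of { p, q, r, s }
  { q, s, t, u }  = { q, t, u } ∪ { q, s }
  |family| = 25
Iteration 4 adds 6:
  { p, q }  = { p } ∪ { q }
  { p, r }  = ᶜ of { q, s, t, u }
  { q, r }  = { q } ∪ { r }
  { s, t, u }  = { t, u } ∪ { s }
  { p, s, t, u }  = { t, u } ∪ { p, s }
  { r, s, t, u }  = { r, s } ∪ { t, u }
  |family| = 31
Iteration 5. New:
  { p, q, r }  = ᶜ of { s, t, u }
  |family| = 32
After Iteration 6 the family is unchanged; done.

|σ(𝒢)| = 32.  σ(𝒢) = { {  }, { p }, { q }, { r }, { s }, { p, q }, { p, r }, { p, s }, { q, r }, { q, s }, { r, s }, { t, u }, { p, q, r }, { p, q, s }, { p, r, s }, { p, t, u }, { q, r, s }, { q, t, u }, { r, t, u }, { s, t, u }, { p, q, r, s }, { p, q, t, u }, { p, r, t, u }, { p, s, t, u }, { q, r, t, u }, { q, s, t, u }, { r, s, t, u }, { p, q, r, t, u }, { p, q, s, t, u }, { p, r, s, t, u }, { q, r, s, t, u }, Ω }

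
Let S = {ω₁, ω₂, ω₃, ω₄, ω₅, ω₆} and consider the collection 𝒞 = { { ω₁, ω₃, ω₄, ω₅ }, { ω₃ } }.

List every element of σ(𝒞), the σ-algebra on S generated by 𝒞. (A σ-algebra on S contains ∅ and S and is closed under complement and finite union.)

Take S₀ = 𝒞 ∪ {∅, S} = { {}, { ω₃ }, { ω₁, ω₃, ω₄, ω₅ }, S }.
Round 1. New:
  { ω₂, ω₆ }  = { ω₁, ω₃, ω₄, ω₅ }ᶜ
  { ω₁, ω₂, ω₄, ω₅, ω₆ }  = { ω₃ }ᶜ
Round 2 (1 new):
  { ω₂, ω₃, ω₆ }  = { ω₃ } ∪ { ω₂, ω₆ }
Round 3 adds 1:
  { ω₁, ω₄, ω₅ }  = { ω₂, ω₃, ω₆ }ᶜ
Round 4: closed — nothing new.

Therefore σ(𝒞) = { {}, { ω₃ }, { ω₂, ω₆ }, { ω₁, ω₄, ω₅ }, { ω₂, ω₃, ω₆ }, { ω₁, ω₃, ω₄, ω₅ }, { ω₁, ω₂, ω₄, ω₅, ω₆ }, S } (|σ(𝒞)| = 8).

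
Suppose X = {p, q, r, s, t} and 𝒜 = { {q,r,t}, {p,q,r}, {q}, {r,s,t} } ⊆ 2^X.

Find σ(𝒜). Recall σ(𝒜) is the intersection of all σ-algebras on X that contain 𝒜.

σ(𝒜) = { ∅, {p}, {q}, {r}, {s}, {t}, {p,q}, {p,r}, {p,s}, {p,t}, {q,r}, {q,s}, {q,t}, {r,s}, {r,t}, {s,t}, {p,q,r}, {p,q,s}, {p,q,t}, {p,r,s}, {p,r,t}, {p,s,t}, {q,r,s}, {q,r,t}, {q,s,t}, {r,s,t}, {p,q,r,s}, {p,q,r,t}, {p,q,s,t}, {p,r,s,t}, {q,r,s,t}, X }

Trace:
Take S₀ = 𝒜 ∪ {∅, X} = { ∅, {q}, {p,q,r}, {q,r,t}, {r,s,t}, X }.
Step 1: +6 →
  {p,q}  = complement {r,s,t}
  {p,s}  = complement {q,r,t}
  {s,t}  = complement {p,q,r}
  {p,q,r,t}  = {q,r,t} ∪ {p,q,r}
  {p,r,s,t}  = complement {q}
  {q,r,s,t}  = {r,s,t} ∪ {q,r,t}
  (now 12)
Step 2 (7 new):
  {p}  = complement {q,r,s,t}
  {s}  = complement {p,q,r,t}
  {p,q,s}  = {p,q} ∪ {p,s}
  {p,s,t}  = {s,t} ∪ {p,s}
  {q,s,t}  = {q} ∪ {s,t}
  {p,q,r,s}  = {p,q,r} ∪ {p,s}
  {p,q,s,t}  = {p,q} ∪ {s,t}
  (now 19)
Step 3 adds 6:
  {r}  = complement {p,q,s,t}
  {t}  = complement {p,q,r,s}
  {p,r}  = complement {q,s,t}
  {q,r}  = complement {p,s,t}
  {q,s}  = {q} ∪ {s}
  {r,t}  = complement {p,q,s}
  (now 25)
Step 4 (7 new):
  {p,t}  = {t} ∪ {p}
  {q,t}  = {q} ∪ {t}
  {r,s}  = {r} ∪ {s}
  {p,q,t}  = {p,q} ∪ {t}
  {p,r,s}  = {r} ∪ {p,s}
  {p,r,t}  = complement {q,s}
  {q,r,s}  = {r} ∪ {q,s}
  (now 32)
After Step 5 the family is unchanged; done.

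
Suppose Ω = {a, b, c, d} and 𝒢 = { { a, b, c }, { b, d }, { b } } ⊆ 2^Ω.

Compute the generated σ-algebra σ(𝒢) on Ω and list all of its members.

Seed the family with 𝒢 together with ∅ and Ω: { ∅, { b }, { b, d }, { a, b, c }, Ω }.
Round 1: +3 →
  { d }  = { a, b, c }ᶜ
  { a, c }  = { b, d }ᶜ
  { a, c, d }  = { b }ᶜ
  [8 total]
Round 2: already closed under ᶜ and ∪.

σ(𝒢) = { ∅, { b }, { d }, { a, c }, { b, d }, { a, b, c }, { a, c, d }, Ω }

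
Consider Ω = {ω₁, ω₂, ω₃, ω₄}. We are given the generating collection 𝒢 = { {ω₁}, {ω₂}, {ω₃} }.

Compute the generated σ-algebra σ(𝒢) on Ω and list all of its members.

Answer: σ(𝒢) = { {}, {ω₁}, {ω₂}, {ω₃}, {ω₄}, {ω₁,ω₂}, {ω₁,ω₃}, {ω₁,ω₄}, {ω₂,ω₃}, {ω₂,ω₄}, {ω₃,ω₄}, {ω₁,ω₂,ω₃}, {ω₁,ω₂,ω₄}, {ω₁,ω₃,ω₄}, {ω₂,ω₃,ω₄}, Ω }

Working:
Begin from { {}, {ω₁}, {ω₂}, {ω₃}, Ω } (that is, 𝒢 plus ∅ and Ω).
Step 1 (6 new):
  {ω₁,ω₂}  = {ω₂} ∪ {ω₁}
  {ω₁,ω₃}  = {ω₃} ∪ {ω₁}
  {ω₂,ω₃}  = {ω₃} ∪ {ω₂}
  {ω₁,ω₂,ω₄}  = Ω∖{ω₃}
  {ω₁,ω₃,ω₄}  = Ω∖{ω₂}
  {ω₂,ω₃,ω₄}  = Ω∖{ω₁}
  (now 11)
Step 2: 4 new —
  {ω₁,ω₄}  = Ω∖{ω₂,ω₃}
  {ω₂,ω₄}  = Ω∖{ω₁,ω₃}
  {ω₃,ω₄}  = Ω∖{ω₁,ω₂}
  {ω₁,ω₂,ω₃}  = {ω₁,ω₂} ∪ {ω₃}
  (now 15)
Step 3. New:
  {ω₄}  = Ω∖{ω₁,ω₂,ω₃}
  (now 16)
After Step 4 the family is unchanged; done.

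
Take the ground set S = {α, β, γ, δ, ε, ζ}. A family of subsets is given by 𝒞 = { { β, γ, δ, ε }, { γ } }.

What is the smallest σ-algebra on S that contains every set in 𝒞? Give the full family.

Start: 𝒞 ∪ {∅, S} = { {  }, { γ }, { β, γ, δ, ε }, S }.
Round 1 adds 2:
  { α, ζ }  = complement { β, γ, δ, ε }
  { α, β, δ, ε, ζ }  = complement { γ }
  — 6 sets.
Round 2. New:
  { α, γ, ζ }  = { γ } ∪ { α, ζ }
  — 7 sets.
Round 3 adds 1:
  { β, δ, ε }  = complement { α, γ, ζ }
  — 8 sets.
After Round 4 the family is unchanged; done.

Therefore σ(𝒞) = { {  }, { γ }, { α, ζ }, { α, γ, ζ }, { β, δ, ε }, { β, γ, δ, ε }, { α, β, δ, ε, ζ }, S } (|σ(𝒞)| = 8).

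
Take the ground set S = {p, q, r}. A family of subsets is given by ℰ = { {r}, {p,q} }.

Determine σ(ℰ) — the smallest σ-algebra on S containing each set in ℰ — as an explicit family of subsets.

σ(ℰ) (4 sets): { ∅, {r}, {p,q}, S }

Trace:
Seed the family with ℰ together with ∅ and S: { ∅, {r}, {p,q}, S }.
Iteration 1 adds nothing — fixpoint reached.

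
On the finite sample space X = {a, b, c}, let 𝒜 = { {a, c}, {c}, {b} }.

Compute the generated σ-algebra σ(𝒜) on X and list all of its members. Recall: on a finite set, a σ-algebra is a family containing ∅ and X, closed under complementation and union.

Answer: σ(𝒜) = { {}, {a}, {b}, {c}, {a, b}, {a, c}, {b, c}, X }

Derivation:
Begin from { {}, {b}, {c}, {a, c}, X } (that is, 𝒜 plus ∅ and X).
Step 1 adds 2:
  {a, b}  = ᶜ of {c}
  {b, c}  = {c} ∪ {b}
  (now 7)
Step 2: 1 new —
  {a}  = ᶜ of {b, c}
  (now 8)
Step 3: stable.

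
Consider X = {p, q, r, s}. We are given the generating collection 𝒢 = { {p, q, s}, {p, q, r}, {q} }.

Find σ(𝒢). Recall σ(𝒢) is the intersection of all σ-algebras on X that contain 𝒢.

σ(𝒢) = { {}, {p}, {q}, {r}, {s}, {p, q}, {p, r}, {p, s}, {q, r}, {q, s}, {r, s}, {p, q, r}, {p, q, s}, {p, r, s}, {q, r, s}, X }

Trace:
Begin from { {}, {q}, {p, q, r}, {p, q, s}, X } (that is, 𝒢 plus ∅ and X).
Iteration 1 adds 3:
  {r}  = {p, q, s}ᶜ
  {s}  = {p, q, r}ᶜ
  {p, r, s}  = {q}ᶜ
  |family| = 8
Iteration 2: +3 →
  {q, r}  = {r} ∪ {q}
  {q, s}  = {s} ∪ {q}
  {r, s}  = {s} ∪ {r}
  |family| = 11
Iteration 3. New:
  {p, q}  = {r, s}ᶜ
  {p, r}  = {q, s}ᶜ
  {p, s}  = {q, r}ᶜ
  {q, r, s}  = {r} ∪ {q, s}
  |family| = 15
Iteration 4 adds 1:
  {p}  = {q, r, s}ᶜ
  |family| = 16
Iteration 5: closed — nothing new.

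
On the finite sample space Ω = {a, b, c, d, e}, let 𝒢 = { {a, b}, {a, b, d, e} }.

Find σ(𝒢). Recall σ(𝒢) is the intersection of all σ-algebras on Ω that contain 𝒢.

Seed the family with 𝒢 together with ∅ and Ω: { {}, {a, b}, {a, b, d, e}, Ω }.
Iteration 1 (2 new):
  {c}  = ᶜ of {a, b, d, e}
  {c, d, e}  = ᶜ of {a, b}
Iteration 2. New:
  {a, b, c}  = {c} ∪ {a, b}
Iteration 3 adds 1:
  {d, e}  = ᶜ of {a, b, c}
Iteration 4 adds nothing — fixpoint reached.

|σ(𝒢)| = 8.  σ(𝒢) = { {}, {c}, {a, b}, {d, e}, {a, b, c}, {c, d, e}, {a, b, d, e}, Ω }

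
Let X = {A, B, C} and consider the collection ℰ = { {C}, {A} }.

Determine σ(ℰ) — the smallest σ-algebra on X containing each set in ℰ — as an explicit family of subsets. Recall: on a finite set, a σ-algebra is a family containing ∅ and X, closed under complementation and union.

|σ(ℰ)| = 8.  σ(ℰ) = { {}, {A}, {B}, {C}, {A,B}, {A,C}, {B,C}, X }

Derivation:
Begin from { {}, {A}, {C}, X } (that is, ℰ plus ∅ and X).
Round 1. New:
  {A,B}  = X∖{C}
  {A,C}  = {C} ∪ {A}
  {B,C}  = X∖{A}
  [7 total]
Round 2: +1 →
  {B}  = X∖{A,C}
  [8 total]
After Round 3 the family is unchanged; done.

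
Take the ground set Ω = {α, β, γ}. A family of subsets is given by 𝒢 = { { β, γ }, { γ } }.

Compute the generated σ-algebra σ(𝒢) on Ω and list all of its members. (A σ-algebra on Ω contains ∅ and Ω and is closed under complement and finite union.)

|σ(𝒢)| = 8.  σ(𝒢) = { {}, { α }, { β }, { γ }, { α, β }, { α, γ }, { β, γ }, Ω }

Trace:
Begin from { {}, { γ }, { β, γ }, Ω } (that is, 𝒢 plus ∅ and Ω).
Round 1 adds 2:
  { α }  = Ω∖{ β, γ }
  { α, β }  = Ω∖{ γ }
  |family| = 6
Round 2: +1 →
  { α, γ }  = { γ } ∪ { α }
  |family| = 7
Round 3: +1 →
  { β }  = Ω∖{ α, γ }
  |family| = 8
Round 4: no new sets; the family is a σ-algebra.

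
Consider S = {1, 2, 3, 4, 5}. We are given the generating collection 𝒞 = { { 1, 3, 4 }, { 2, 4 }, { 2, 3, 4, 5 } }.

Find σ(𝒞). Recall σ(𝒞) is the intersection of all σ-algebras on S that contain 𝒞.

Begin from { {}, { 2, 4 }, { 1, 3, 4 }, { 2, 3, 4, 5 }, S } (that is, 𝒞 plus ∅ and S).
Round 1: +4 →
  { 1 }  = { 2, 3, 4, 5 }ᶜ
  { 2, 5 }  = { 1, 3, 4 }ᶜ
  { 1, 3, 5 }  = { 2, 4 }ᶜ
  { 1, 2, 3, 4 }  = { 1, 3, 4 } ∪ { 2, 4 }
Round 2: +6 →
  { 5 }  = { 1, 2, 3, 4 }ᶜ
  { 1, 2, 4 }  = { 2, 4 } ∪ { 1 }
  { 1, 2, 5 }  = { 2, 5 } ∪ { 1 }
  { 2, 4, 5 }  = { 2, 5 } ∪ { 2, 4 }
  { 1, 2, 3, 5 }  = { 2, 5 } ∪ { 1, 3, 5 }
  { 1, 3, 4, 5 }  = { 1, 3, 5 } ∪ { 1, 3, 4 }
Round 3: +7 →
  { 2 }  = { 1, 3, 4, 5 }ᶜ
  { 4 }  = { 1, 2, 3, 5 }ᶜ
  { 1, 3 }  = { 2, 4, 5 }ᶜ
  { 1, 5 }  = { 5 } ∪ { 1 }
  { 3, 4 }  = { 1, 2, 5 }ᶜ
  { 3, 5 }  = { 1, 2, 4 }ᶜ
  { 1, 2, 4, 5 }  = { 2, 5 } ∪ { 1, 2, 4 }
Round 4: +9 →
  { 3 }  = { 1, 2, 4, 5 }ᶜ
  { 1, 2 }  = { 2 } ∪ { 1 }
  { 1, 4 }  = { 4 } ∪ { 1 }
  { 4, 5 }  = { 5 } ∪ { 4 }
  { 1, 2, 3 }  = { 2 } ∪ { 1, 3 }
  { 1, 4, 5 }  = { 1, 5 } ∪ { 4 }
  { 2, 3, 4 }  = { 1, 5 }ᶜ
  { 2, 3, 5 }  = { 2, 5 } ∪ { 3, 5 }
  { 3, 4, 5 }  = { 3, 4 } ∪ { 3, 5 }
Round 5 adds 1:
  { 2, 3 }  = { 1, 4, 5 }ᶜ
Round 6: no new sets; the family is a σ-algebra.

σ(𝒞) = { {}, { 1 }, { 2 }, { 3 }, { 4 }, { 5 }, { 1, 2 }, { 1, 3 }, { 1, 4 }, { 1, 5 }, { 2, 3 }, { 2, 4 }, { 2, 5 }, { 3, 4 }, { 3, 5 }, { 4, 5 }, { 1, 2, 3 }, { 1, 2, 4 }, { 1, 2, 5 }, { 1, 3, 4 }, { 1, 3, 5 }, { 1, 4, 5 }, { 2, 3, 4 }, { 2, 3, 5 }, { 2, 4, 5 }, { 3, 4, 5 }, { 1, 2, 3, 4 }, { 1, 2, 3, 5 }, { 1, 2, 4, 5 }, { 1, 3, 4, 5 }, { 2, 3, 4, 5 }, S }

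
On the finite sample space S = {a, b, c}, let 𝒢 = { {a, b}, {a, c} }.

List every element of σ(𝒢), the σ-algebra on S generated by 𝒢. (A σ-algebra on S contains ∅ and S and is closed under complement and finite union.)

Initial family (4 sets): { ∅, {a, b}, {a, c}, S }.
Step 1 adds 2:
  {b}  = {a, c}ᶜ
  {c}  = {a, b}ᶜ
  (now 6)
Step 2: +1 →
  {b, c}  = {c} ∪ {b}
  (now 7)
Step 3: +1 →
  {a}  = {b, c}ᶜ
  (now 8)
Step 4: closed — nothing new.

Hence σ(𝒢) has 8 members: { ∅, {a}, {b}, {c}, {a, b}, {a, c}, {b, c}, S }.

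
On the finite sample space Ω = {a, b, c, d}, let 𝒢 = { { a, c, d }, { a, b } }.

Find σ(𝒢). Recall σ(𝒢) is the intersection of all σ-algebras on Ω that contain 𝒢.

Start: 𝒢 ∪ {∅, Ω} = { {}, { a, b }, { a, c, d }, Ω }.
Step 1. New:
  { b }  = Ω∖{ a, c, d }
  { c, d }  = Ω∖{ a, b }
Step 2 adds 1:
  { b, c, d }  = { c, d } ∪ { b }
Step 3 (1 new):
  { a }  = Ω∖{ b, c, d }
Step 4 adds nothing — fixpoint reached.

|σ(𝒢)| = 8.  σ(𝒢) = { {}, { a }, { b }, { a, b }, { c, d }, { a, c, d }, { b, c, d }, Ω }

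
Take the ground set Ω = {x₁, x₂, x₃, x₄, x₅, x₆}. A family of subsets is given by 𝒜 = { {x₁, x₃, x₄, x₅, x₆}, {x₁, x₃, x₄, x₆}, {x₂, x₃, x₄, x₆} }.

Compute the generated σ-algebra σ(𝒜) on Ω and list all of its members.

Seed the family with 𝒜 together with ∅ and Ω: { ∅, {x₁, x₃, x₄, x₆}, {x₂, x₃, x₄, x₆}, {x₁, x₃, x₄, x₅, x₆}, Ω }.
Iteration 1: +4 →
  {x₂}  = ᶜ of {x₁, x₃, x₄, x₅, x₆}
  {x₁, x₅}  = ᶜ of {x₂, x₃, x₄, x₆}
  {x₂, x₅}  = ᶜ of {x₁, x₃, x₄, x₆}
  {x₁, x₂, x₃, x₄, x₆}  = {x₂, x₃, x₄, x₆} ∪ {x₁, x₃, x₄, x₆}
  [9 total]
Iteration 2: 3 new —
  {x₅}  = ᶜ of {x₁, x₂, x₃, x₄, x₆}
  {x₁, x₂, x₅}  = {x₂, x₅} ∪ {x₁, x₅}
  {x₂, x₃, x₄, x₅, x₆}  = {x₂, x₅} ∪ {x₂, x₃, x₄, x₆}
  [12 total]
Iteration 3: 2 new —
  {x₁}  = ᶜ of {x₂, x₃, x₄, x₅, x₆}
  {x₃, x₄, x₆}  = ᶜ of {x₁, x₂, x₅}
  [14 total]
Iteration 4 (2 new):
  {x₁, x₂}  = {x₂} ∪ {x₁}
  {x₃, x₄, x₅, x₆}  = {x₃, x₄, x₆} ∪ {x₅}
  [16 total]
Iteration 5 adds nothing — fixpoint reached.

Hence σ(𝒜) has 16 members: { ∅, {x₁}, {x₂}, {x₅}, {x₁, x₂}, {x₁, x₅}, {x₂, x₅}, {x₁, x₂, x₅}, {x₃, x₄, x₆}, {x₁, x₃, x₄, x₆}, {x₂, x₃, x₄, x₆}, {x₃, x₄, x₅, x₆}, {x₁, x₂, x₃, x₄, x₆}, {x₁, x₃, x₄, x₅, x₆}, {x₂, x₃, x₄, x₅, x₆}, Ω }.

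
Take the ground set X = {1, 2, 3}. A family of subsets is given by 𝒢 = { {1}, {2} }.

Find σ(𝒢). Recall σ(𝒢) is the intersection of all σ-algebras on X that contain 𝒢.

σ(𝒢) (8 sets): { ∅, {1}, {2}, {3}, {1, 2}, {1, 3}, {2, 3}, X }

Derivation:
Begin from { ∅, {1}, {2}, X } (that is, 𝒢 plus ∅ and X).
Round 1 adds 3:
  {1, 2}  = {1} ∪ {2}
  {1, 3}  = ᶜ of {2}
  {2, 3}  = ᶜ of {1}
  [7 total]
Round 2. New:
  {3}  = ᶜ of {1, 2}
  [8 total]
Round 3: closed — nothing new.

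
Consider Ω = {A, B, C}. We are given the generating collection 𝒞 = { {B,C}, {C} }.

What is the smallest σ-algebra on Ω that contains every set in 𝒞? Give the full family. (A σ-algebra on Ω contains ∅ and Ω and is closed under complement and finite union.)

Start: 𝒞 ∪ {∅, Ω} = { {}, {C}, {B,C}, Ω }.
Step 1: +2 →
  {A}  = {B,C}ᶜ
  {A,B}  = {C}ᶜ
  — 6 sets.
Step 2. New:
  {A,C}  = {C} ∪ {A}
  — 7 sets.
Step 3. New:
  {B}  = {A,C}ᶜ
  — 8 sets.
After Step 4 the family is unchanged; done.

Hence σ(𝒞) has 8 members: { {}, {A}, {B}, {C}, {A,B}, {A,C}, {B,C}, Ω }.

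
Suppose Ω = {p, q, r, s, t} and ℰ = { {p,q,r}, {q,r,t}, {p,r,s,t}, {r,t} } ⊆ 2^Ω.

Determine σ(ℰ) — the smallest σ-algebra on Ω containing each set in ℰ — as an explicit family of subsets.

Seed the family with ℰ together with ∅ and Ω: { {}, {r,t}, {p,q,r}, {q,r,t}, {p,r,s,t}, Ω }.
Iteration 1 adds 5:
  {q}  = {p,r,s,t}ᶜ
  {p,s}  = {q,r,t}ᶜ
  {s,t}  = {p,q,r}ᶜ
  {p,q,s}  = {r,t}ᶜ
  {p,q,r,t}  = {q,r,t} ∪ {p,q,r}
  |family| = 11
Iteration 2: +7 →
  {s}  = {p,q,r,t}ᶜ
  {p,s,t}  = {s,t} ∪ {p,s}
  {q,s,t}  = {q} ∪ {s,t}
  {r,s,t}  = {s,t} ∪ {r,t}
  {p,q,r,s}  = {p,q,r} ∪ {p,q,s}
  {p,q,s,t}  = {p,q,s} ∪ {s,t}
  {q,r,s,t}  = {s,t} ∪ {q,r,t}
  |family| = 18
Iteration 3: 7 new —
  {p}  = {q,r,s,t}ᶜ
  {r}  = {p,q,s,t}ᶜ
  {t}  = {p,q,r,s}ᶜ
  {p,q}  = {r,s,t}ᶜ
  {p,r}  = {q,s,t}ᶜ
  {q,r}  = {p,s,t}ᶜ
  {q,s}  = {s} ∪ {q}
  |family| = 25
Iteration 4. New:
  {p,t}  = {t} ∪ {p}
  {q,t}  = {q} ∪ {t}
  {r,s}  = {r} ∪ {s}
  {p,q,t}  = {p,q} ∪ {t}
  {p,r,s}  = {r} ∪ {p,s}
  {p,r,t}  = {q,s}ᶜ
  {q,r,s}  = {r} ∪ {q,s}
  |family| = 32
Iteration 5 adds nothing — fixpoint reached.

Therefore σ(ℰ) = { {}, {p}, {q}, {r}, {s}, {t}, {p,q}, {p,r}, {p,s}, {p,t}, {q,r}, {q,s}, {q,t}, {r,s}, {r,t}, {s,t}, {p,q,r}, {p,q,s}, {p,q,t}, {p,r,s}, {p,r,t}, {p,s,t}, {q,r,s}, {q,r,t}, {q,s,t}, {r,s,t}, {p,q,r,s}, {p,q,r,t}, {p,q,s,t}, {p,r,s,t}, {q,r,s,t}, Ω } (|σ(ℰ)| = 32).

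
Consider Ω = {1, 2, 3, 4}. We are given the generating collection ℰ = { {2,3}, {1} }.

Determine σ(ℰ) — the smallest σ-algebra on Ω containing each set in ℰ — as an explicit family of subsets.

Start: ℰ ∪ {∅, Ω} = { {}, {1}, {2,3}, Ω }.
Iteration 1: 3 new —
  {1,4}  = complement {2,3}
  {1,2,3}  = {1} ∪ {2,3}
  {2,3,4}  = complement {1}
  — 7 sets.
Iteration 2 adds 1:
  {4}  = complement {1,2,3}
  — 8 sets.
Iteration 3 adds nothing — fixpoint reached.

|σ(ℰ)| = 8.  σ(ℰ) = { {}, {1}, {4}, {1,4}, {2,3}, {1,2,3}, {2,3,4}, Ω }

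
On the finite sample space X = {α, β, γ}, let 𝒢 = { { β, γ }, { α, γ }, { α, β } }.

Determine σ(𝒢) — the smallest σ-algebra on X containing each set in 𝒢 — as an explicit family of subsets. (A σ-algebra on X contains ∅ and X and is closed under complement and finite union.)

|σ(𝒢)| = 8.  σ(𝒢) = { ∅, { α }, { β }, { γ }, { α, β }, { α, γ }, { β, γ }, X }

Check:
Initial family (5 sets): { ∅, { α, β }, { α, γ }, { β, γ }, X }.
Iteration 1 adds 3:
  { α }  = X∖{ β, γ }
  { β }  = X∖{ α, γ }
  { γ }  = X∖{ α, β }
Iteration 2: closed — nothing new.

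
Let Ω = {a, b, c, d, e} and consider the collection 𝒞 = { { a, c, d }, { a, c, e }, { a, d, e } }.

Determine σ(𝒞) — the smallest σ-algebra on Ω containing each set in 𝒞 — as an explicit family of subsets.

Start: 𝒞 ∪ {∅, Ω} = { {}, { a, c, d }, { a, c, e }, { a, d, e }, Ω }.
Round 1: 4 new —
  { b, c }  = { a, d, e }ᶜ
  { b, d }  = { a, c, e }ᶜ
  { b, e }  = { a, c, d }ᶜ
  { a, c, d, e }  = { a, d, e } ∪ { a, c, d }
  [9 total]
Round 2: +7 →
  { b }  = { a, c, d, e }ᶜ
  { b, c, d }  = { b, c } ∪ { b, d }
  { b, c, e }  = { b, e } ∪ { b, c }
  { b, d, e }  = { b, e } ∪ { b, d }
  { a, b, c, d }  = { a, c, d } ∪ { b, c }
  { a, b, c, e }  = { b, e } ∪ { a, c, e }
  { a, b, d, e }  = { a, d, e } ∪ { b, e }
  [16 total]
Round 3 (7 new):
  { c }  = { a, b, d, e }ᶜ
  { d }  = { a, b, c, e }ᶜ
  { e }  = { a, b, c, d }ᶜ
  { a, c }  = { b, d, e }ᶜ
  { a, d }  = { b, c, e }ᶜ
  { a, e }  = { b, c, d }ᶜ
  { b, c, d, e }  = { b, e } ∪ { b, c, d }
  [23 total]
Round 4: 7 new —
  { a }  = { b, c, d, e }ᶜ
  { c, d }  = { c } ∪ { d }
  { c, e }  = { e } ∪ { c }
  { d, e }  = { e } ∪ { d }
  { a, b, c }  = { b } ∪ { a, c }
  { a, b, d }  = { b } ∪ { a, d }
  { a, b, e }  = { b, e } ∪ { a, e }
  [30 total]
Round 5. New:
  { a, b }  = { b } ∪ { a }
  { c, d, e }  = { c, d } ∪ { e }
  [32 total]
Round 6 adds nothing — fixpoint reached.

σ(𝒞) = { {}, { a }, { b }, { c }, { d }, { e }, { a, b }, { a, c }, { a, d }, { a, e }, { b, c }, { b, d }, { b, e }, { c, d }, { c, e }, { d, e }, { a, b, c }, { a, b, d }, { a, b, e }, { a, c, d }, { a, c, e }, { a, d, e }, { b, c, d }, { b, c, e }, { b, d, e }, { c, d, e }, { a, b, c, d }, { a, b, c, e }, { a, b, d, e }, { a, c, d, e }, { b, c, d, e }, Ω }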